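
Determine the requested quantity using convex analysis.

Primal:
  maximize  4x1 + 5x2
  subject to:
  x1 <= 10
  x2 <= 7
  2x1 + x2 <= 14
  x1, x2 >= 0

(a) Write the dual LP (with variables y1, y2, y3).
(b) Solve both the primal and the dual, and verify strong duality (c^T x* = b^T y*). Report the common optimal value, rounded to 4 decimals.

The standard primal-dual pair for 'max c^T x s.t. A x <= b, x >= 0' is:
  Dual:  min b^T y  s.t.  A^T y >= c,  y >= 0.

So the dual LP is:
  minimize  10y1 + 7y2 + 14y3
  subject to:
    y1 + 2y3 >= 4
    y2 + y3 >= 5
    y1, y2, y3 >= 0

Solving the primal: x* = (3.5, 7).
  primal value c^T x* = 49.
Solving the dual: y* = (0, 3, 2).
  dual value b^T y* = 49.
Strong duality: c^T x* = b^T y*. Confirmed.

49


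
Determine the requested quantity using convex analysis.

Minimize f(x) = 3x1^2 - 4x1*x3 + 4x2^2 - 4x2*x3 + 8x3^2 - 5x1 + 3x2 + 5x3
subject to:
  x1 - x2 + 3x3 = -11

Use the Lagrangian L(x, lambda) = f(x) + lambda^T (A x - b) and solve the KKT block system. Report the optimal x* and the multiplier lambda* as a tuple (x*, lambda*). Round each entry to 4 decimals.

Form the Lagrangian:
  L(x, lambda) = (1/2) x^T Q x + c^T x + lambda^T (A x - b)
Stationarity (grad_x L = 0): Q x + c + A^T lambda = 0.
Primal feasibility: A x = b.

This gives the KKT block system:
  [ Q   A^T ] [ x     ]   [-c ]
  [ A    0  ] [ lambda ] = [ b ]

Solving the linear system:
  x*      = (-2.75, -0.6562, -2.9688)
  lambda* = (9.625)
  f(x*)   = 51.4062

x* = (-2.75, -0.6562, -2.9688), lambda* = (9.625)


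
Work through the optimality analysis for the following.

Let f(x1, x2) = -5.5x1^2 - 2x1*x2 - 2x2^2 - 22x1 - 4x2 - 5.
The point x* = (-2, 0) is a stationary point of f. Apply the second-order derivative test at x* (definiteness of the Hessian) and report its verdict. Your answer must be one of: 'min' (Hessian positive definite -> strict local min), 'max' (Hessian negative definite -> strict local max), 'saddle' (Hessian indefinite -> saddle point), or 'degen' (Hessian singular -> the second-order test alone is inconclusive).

Compute the Hessian H = grad^2 f:
  H = [[-11, -2], [-2, -4]]
Verify stationarity: grad f(x*) = H x* + g = (0, 0).
Eigenvalues of H: -11.5311, -3.4689.
Both eigenvalues < 0, so H is negative definite -> x* is a strict local max.

max


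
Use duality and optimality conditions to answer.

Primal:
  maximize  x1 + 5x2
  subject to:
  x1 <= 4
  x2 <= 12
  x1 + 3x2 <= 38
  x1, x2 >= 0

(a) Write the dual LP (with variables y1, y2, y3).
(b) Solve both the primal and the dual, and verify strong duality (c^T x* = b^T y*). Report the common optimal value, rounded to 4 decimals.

The standard primal-dual pair for 'max c^T x s.t. A x <= b, x >= 0' is:
  Dual:  min b^T y  s.t.  A^T y >= c,  y >= 0.

So the dual LP is:
  minimize  4y1 + 12y2 + 38y3
  subject to:
    y1 + y3 >= 1
    y2 + 3y3 >= 5
    y1, y2, y3 >= 0

Solving the primal: x* = (2, 12).
  primal value c^T x* = 62.
Solving the dual: y* = (0, 2, 1).
  dual value b^T y* = 62.
Strong duality: c^T x* = b^T y*. Confirmed.

62


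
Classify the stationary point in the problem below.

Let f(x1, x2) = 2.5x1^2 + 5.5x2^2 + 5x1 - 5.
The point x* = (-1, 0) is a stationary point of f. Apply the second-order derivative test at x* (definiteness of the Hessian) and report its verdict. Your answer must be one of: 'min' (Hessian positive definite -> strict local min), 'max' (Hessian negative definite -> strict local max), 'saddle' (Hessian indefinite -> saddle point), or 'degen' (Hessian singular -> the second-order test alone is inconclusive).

Compute the Hessian H = grad^2 f:
  H = [[5, 0], [0, 11]]
Verify stationarity: grad f(x*) = H x* + g = (0, 0).
Eigenvalues of H: 5, 11.
Both eigenvalues > 0, so H is positive definite -> x* is a strict local min.

min


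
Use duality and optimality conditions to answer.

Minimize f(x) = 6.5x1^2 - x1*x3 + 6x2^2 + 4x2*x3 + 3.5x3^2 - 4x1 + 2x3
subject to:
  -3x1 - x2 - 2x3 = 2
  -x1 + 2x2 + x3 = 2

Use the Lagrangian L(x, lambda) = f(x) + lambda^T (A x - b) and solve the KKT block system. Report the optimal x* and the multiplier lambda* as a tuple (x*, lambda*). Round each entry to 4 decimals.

Form the Lagrangian:
  L(x, lambda) = (1/2) x^T Q x + c^T x + lambda^T (A x - b)
Stationarity (grad_x L = 0): Q x + c + A^T lambda = 0.
Primal feasibility: A x = b.

This gives the KKT block system:
  [ Q   A^T ] [ x     ]   [-c ]
  [ A    0  ] [ lambda ] = [ b ]

Solving the linear system:
  x*      = (-0.5862, 1.023, -0.6322)
  lambda* = (-1.7471, -5.7471)
  f(x*)   = 8.0345

x* = (-0.5862, 1.023, -0.6322), lambda* = (-1.7471, -5.7471)


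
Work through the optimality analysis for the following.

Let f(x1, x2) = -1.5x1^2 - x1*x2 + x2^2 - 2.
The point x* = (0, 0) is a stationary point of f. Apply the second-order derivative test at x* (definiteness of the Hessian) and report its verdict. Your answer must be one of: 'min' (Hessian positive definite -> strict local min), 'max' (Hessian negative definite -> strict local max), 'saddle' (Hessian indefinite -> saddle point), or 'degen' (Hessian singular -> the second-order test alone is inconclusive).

Compute the Hessian H = grad^2 f:
  H = [[-3, -1], [-1, 2]]
Verify stationarity: grad f(x*) = H x* + g = (0, 0).
Eigenvalues of H: -3.1926, 2.1926.
Eigenvalues have mixed signs, so H is indefinite -> x* is a saddle point.

saddle


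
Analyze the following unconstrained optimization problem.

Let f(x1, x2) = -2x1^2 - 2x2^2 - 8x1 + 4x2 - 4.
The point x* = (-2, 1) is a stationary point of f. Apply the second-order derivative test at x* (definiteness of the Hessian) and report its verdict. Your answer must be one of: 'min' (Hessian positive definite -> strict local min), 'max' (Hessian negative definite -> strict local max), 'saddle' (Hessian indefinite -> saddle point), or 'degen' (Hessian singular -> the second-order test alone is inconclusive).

Compute the Hessian H = grad^2 f:
  H = [[-4, 0], [0, -4]]
Verify stationarity: grad f(x*) = H x* + g = (0, 0).
Eigenvalues of H: -4, -4.
Both eigenvalues < 0, so H is negative definite -> x* is a strict local max.

max


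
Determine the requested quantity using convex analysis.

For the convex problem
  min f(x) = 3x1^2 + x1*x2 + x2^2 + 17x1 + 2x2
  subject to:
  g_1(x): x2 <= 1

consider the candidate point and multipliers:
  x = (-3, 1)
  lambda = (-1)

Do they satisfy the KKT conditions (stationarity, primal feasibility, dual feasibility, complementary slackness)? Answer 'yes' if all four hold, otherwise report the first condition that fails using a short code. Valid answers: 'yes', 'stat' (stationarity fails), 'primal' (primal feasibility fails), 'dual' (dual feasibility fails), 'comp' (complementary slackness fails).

Gradient of f: grad f(x) = Q x + c = (0, 1)
Constraint values g_i(x) = a_i^T x - b_i:
  g_1((-3, 1)) = 0
Stationarity residual: grad f(x) + sum_i lambda_i a_i = (0, 0)
  -> stationarity OK
Primal feasibility (all g_i <= 0): OK
Dual feasibility (all lambda_i >= 0): FAILS
Complementary slackness (lambda_i * g_i(x) = 0 for all i): OK

Verdict: the first failing condition is dual_feasibility -> dual.

dual


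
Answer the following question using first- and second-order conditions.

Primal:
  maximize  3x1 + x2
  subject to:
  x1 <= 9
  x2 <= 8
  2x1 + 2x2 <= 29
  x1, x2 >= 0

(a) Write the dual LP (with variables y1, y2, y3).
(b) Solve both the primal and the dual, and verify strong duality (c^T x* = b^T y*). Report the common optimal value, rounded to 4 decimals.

The standard primal-dual pair for 'max c^T x s.t. A x <= b, x >= 0' is:
  Dual:  min b^T y  s.t.  A^T y >= c,  y >= 0.

So the dual LP is:
  minimize  9y1 + 8y2 + 29y3
  subject to:
    y1 + 2y3 >= 3
    y2 + 2y3 >= 1
    y1, y2, y3 >= 0

Solving the primal: x* = (9, 5.5).
  primal value c^T x* = 32.5.
Solving the dual: y* = (2, 0, 0.5).
  dual value b^T y* = 32.5.
Strong duality: c^T x* = b^T y*. Confirmed.

32.5


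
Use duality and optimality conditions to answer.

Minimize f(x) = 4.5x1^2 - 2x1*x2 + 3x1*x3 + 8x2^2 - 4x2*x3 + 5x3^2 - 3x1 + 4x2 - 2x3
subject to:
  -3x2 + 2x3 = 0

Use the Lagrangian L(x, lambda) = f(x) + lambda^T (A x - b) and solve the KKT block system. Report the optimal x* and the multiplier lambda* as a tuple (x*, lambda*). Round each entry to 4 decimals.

Form the Lagrangian:
  L(x, lambda) = (1/2) x^T Q x + c^T x + lambda^T (A x - b)
Stationarity (grad_x L = 0): Q x + c + A^T lambda = 0.
Primal feasibility: A x = b.

This gives the KKT block system:
  [ Q   A^T ] [ x     ]   [-c ]
  [ A    0  ] [ lambda ] = [ b ]

Solving the linear system:
  x*      = (0.3531, -0.071, -0.1066)
  lambda* = (0.8611)
  f(x*)   = -0.5651

x* = (0.3531, -0.071, -0.1066), lambda* = (0.8611)


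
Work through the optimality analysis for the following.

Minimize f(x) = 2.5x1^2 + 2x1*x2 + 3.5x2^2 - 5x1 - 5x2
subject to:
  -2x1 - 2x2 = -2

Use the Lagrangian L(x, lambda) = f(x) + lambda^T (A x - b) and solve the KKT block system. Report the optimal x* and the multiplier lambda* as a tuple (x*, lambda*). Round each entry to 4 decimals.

Form the Lagrangian:
  L(x, lambda) = (1/2) x^T Q x + c^T x + lambda^T (A x - b)
Stationarity (grad_x L = 0): Q x + c + A^T lambda = 0.
Primal feasibility: A x = b.

This gives the KKT block system:
  [ Q   A^T ] [ x     ]   [-c ]
  [ A    0  ] [ lambda ] = [ b ]

Solving the linear system:
  x*      = (0.625, 0.375)
  lambda* = (-0.5625)
  f(x*)   = -3.0625

x* = (0.625, 0.375), lambda* = (-0.5625)


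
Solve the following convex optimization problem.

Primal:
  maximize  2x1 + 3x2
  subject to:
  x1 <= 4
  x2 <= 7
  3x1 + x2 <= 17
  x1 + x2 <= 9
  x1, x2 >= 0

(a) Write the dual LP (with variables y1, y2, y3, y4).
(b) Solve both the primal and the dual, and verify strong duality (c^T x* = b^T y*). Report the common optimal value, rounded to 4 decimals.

The standard primal-dual pair for 'max c^T x s.t. A x <= b, x >= 0' is:
  Dual:  min b^T y  s.t.  A^T y >= c,  y >= 0.

So the dual LP is:
  minimize  4y1 + 7y2 + 17y3 + 9y4
  subject to:
    y1 + 3y3 + y4 >= 2
    y2 + y3 + y4 >= 3
    y1, y2, y3, y4 >= 0

Solving the primal: x* = (2, 7).
  primal value c^T x* = 25.
Solving the dual: y* = (0, 1, 0, 2).
  dual value b^T y* = 25.
Strong duality: c^T x* = b^T y*. Confirmed.

25


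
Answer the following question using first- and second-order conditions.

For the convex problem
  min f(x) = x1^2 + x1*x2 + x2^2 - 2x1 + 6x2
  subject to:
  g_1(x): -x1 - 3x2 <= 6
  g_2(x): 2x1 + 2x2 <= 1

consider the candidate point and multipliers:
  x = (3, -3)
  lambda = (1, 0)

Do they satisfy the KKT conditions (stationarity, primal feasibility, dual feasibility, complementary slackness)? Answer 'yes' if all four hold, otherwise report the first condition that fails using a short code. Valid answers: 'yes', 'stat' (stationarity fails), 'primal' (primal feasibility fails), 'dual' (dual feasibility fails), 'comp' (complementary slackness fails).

Gradient of f: grad f(x) = Q x + c = (1, 3)
Constraint values g_i(x) = a_i^T x - b_i:
  g_1((3, -3)) = 0
  g_2((3, -3)) = -1
Stationarity residual: grad f(x) + sum_i lambda_i a_i = (0, 0)
  -> stationarity OK
Primal feasibility (all g_i <= 0): OK
Dual feasibility (all lambda_i >= 0): OK
Complementary slackness (lambda_i * g_i(x) = 0 for all i): OK

Verdict: yes, KKT holds.

yes


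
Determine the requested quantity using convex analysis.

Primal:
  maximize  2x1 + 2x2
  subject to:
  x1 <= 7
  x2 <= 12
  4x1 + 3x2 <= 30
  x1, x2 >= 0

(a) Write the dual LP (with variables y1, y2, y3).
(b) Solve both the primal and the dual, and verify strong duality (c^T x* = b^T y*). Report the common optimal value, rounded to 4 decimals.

The standard primal-dual pair for 'max c^T x s.t. A x <= b, x >= 0' is:
  Dual:  min b^T y  s.t.  A^T y >= c,  y >= 0.

So the dual LP is:
  minimize  7y1 + 12y2 + 30y3
  subject to:
    y1 + 4y3 >= 2
    y2 + 3y3 >= 2
    y1, y2, y3 >= 0

Solving the primal: x* = (0, 10).
  primal value c^T x* = 20.
Solving the dual: y* = (0, 0, 0.6667).
  dual value b^T y* = 20.
Strong duality: c^T x* = b^T y*. Confirmed.

20


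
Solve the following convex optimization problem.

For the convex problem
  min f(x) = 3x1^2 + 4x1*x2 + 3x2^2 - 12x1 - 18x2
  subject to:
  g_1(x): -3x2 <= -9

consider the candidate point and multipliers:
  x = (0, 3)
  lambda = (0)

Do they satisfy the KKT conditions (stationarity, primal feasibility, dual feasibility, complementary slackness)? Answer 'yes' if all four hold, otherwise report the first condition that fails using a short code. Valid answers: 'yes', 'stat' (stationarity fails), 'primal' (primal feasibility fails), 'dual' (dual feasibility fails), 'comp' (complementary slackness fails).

Gradient of f: grad f(x) = Q x + c = (0, 0)
Constraint values g_i(x) = a_i^T x - b_i:
  g_1((0, 3)) = 0
Stationarity residual: grad f(x) + sum_i lambda_i a_i = (0, 0)
  -> stationarity OK
Primal feasibility (all g_i <= 0): OK
Dual feasibility (all lambda_i >= 0): OK
Complementary slackness (lambda_i * g_i(x) = 0 for all i): OK

Verdict: yes, KKT holds.

yes


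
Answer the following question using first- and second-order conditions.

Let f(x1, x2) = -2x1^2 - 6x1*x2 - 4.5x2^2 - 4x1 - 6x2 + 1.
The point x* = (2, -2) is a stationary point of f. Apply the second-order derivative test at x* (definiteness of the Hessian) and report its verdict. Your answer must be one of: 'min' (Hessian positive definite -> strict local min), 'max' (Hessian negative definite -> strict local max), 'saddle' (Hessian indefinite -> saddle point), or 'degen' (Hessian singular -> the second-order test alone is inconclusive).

Compute the Hessian H = grad^2 f:
  H = [[-4, -6], [-6, -9]]
Verify stationarity: grad f(x*) = H x* + g = (0, 0).
Eigenvalues of H: -13, 0.
H has a zero eigenvalue (singular; negative semidefinite but not definite), so H is neither positive definite, negative definite, nor indefinite. The second-order test alone is inconclusive -> degen.
(Indeed, f is constant along the null direction of H through x*, so x* is not a strict local extremum.)

degen


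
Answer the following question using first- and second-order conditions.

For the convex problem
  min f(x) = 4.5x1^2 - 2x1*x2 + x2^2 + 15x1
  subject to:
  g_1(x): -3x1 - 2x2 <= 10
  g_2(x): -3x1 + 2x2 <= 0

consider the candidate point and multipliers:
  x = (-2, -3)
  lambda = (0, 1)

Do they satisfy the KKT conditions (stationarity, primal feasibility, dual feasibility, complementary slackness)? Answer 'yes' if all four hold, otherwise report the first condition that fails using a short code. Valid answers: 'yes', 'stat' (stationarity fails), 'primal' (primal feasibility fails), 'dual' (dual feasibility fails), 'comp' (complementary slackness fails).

Gradient of f: grad f(x) = Q x + c = (3, -2)
Constraint values g_i(x) = a_i^T x - b_i:
  g_1((-2, -3)) = 2
  g_2((-2, -3)) = 0
Stationarity residual: grad f(x) + sum_i lambda_i a_i = (0, 0)
  -> stationarity OK
Primal feasibility (all g_i <= 0): FAILS
Dual feasibility (all lambda_i >= 0): OK
Complementary slackness (lambda_i * g_i(x) = 0 for all i): OK

Verdict: the first failing condition is primal_feasibility -> primal.

primal


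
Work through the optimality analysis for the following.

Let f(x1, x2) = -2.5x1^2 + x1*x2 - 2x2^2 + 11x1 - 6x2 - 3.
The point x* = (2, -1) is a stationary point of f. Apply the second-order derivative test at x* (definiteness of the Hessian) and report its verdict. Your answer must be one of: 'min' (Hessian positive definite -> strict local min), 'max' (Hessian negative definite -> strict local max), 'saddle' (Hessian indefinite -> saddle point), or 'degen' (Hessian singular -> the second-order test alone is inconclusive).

Compute the Hessian H = grad^2 f:
  H = [[-5, 1], [1, -4]]
Verify stationarity: grad f(x*) = H x* + g = (0, 0).
Eigenvalues of H: -5.618, -3.382.
Both eigenvalues < 0, so H is negative definite -> x* is a strict local max.

max


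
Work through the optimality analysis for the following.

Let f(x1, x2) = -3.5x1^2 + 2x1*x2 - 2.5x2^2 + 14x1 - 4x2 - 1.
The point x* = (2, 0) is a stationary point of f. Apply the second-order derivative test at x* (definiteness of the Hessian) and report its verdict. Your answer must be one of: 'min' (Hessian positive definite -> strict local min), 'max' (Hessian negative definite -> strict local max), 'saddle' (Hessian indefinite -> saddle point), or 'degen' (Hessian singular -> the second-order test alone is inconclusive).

Compute the Hessian H = grad^2 f:
  H = [[-7, 2], [2, -5]]
Verify stationarity: grad f(x*) = H x* + g = (0, 0).
Eigenvalues of H: -8.2361, -3.7639.
Both eigenvalues < 0, so H is negative definite -> x* is a strict local max.

max


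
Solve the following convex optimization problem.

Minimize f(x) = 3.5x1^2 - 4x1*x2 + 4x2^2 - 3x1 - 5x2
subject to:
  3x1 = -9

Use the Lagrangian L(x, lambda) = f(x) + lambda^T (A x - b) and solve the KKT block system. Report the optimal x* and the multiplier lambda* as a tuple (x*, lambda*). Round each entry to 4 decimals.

Form the Lagrangian:
  L(x, lambda) = (1/2) x^T Q x + c^T x + lambda^T (A x - b)
Stationarity (grad_x L = 0): Q x + c + A^T lambda = 0.
Primal feasibility: A x = b.

This gives the KKT block system:
  [ Q   A^T ] [ x     ]   [-c ]
  [ A    0  ] [ lambda ] = [ b ]

Solving the linear system:
  x*      = (-3, -0.875)
  lambda* = (6.8333)
  f(x*)   = 37.4375

x* = (-3, -0.875), lambda* = (6.8333)


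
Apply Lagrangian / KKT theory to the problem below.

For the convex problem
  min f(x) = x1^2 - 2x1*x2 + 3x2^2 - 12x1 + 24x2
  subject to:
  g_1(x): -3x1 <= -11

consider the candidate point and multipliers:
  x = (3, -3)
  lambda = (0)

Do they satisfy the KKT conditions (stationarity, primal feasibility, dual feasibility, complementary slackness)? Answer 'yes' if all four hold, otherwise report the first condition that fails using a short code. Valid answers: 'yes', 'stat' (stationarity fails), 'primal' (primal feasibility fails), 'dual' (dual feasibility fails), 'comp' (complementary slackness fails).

Gradient of f: grad f(x) = Q x + c = (0, 0)
Constraint values g_i(x) = a_i^T x - b_i:
  g_1((3, -3)) = 2
Stationarity residual: grad f(x) + sum_i lambda_i a_i = (0, 0)
  -> stationarity OK
Primal feasibility (all g_i <= 0): FAILS
Dual feasibility (all lambda_i >= 0): OK
Complementary slackness (lambda_i * g_i(x) = 0 for all i): OK

Verdict: the first failing condition is primal_feasibility -> primal.

primal


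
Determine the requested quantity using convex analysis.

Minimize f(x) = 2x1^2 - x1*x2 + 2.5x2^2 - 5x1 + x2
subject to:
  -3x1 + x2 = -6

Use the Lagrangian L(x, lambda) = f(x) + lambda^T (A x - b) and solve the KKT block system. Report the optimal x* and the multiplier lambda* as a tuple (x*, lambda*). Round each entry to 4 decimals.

Form the Lagrangian:
  L(x, lambda) = (1/2) x^T Q x + c^T x + lambda^T (A x - b)
Stationarity (grad_x L = 0): Q x + c + A^T lambda = 0.
Primal feasibility: A x = b.

This gives the KKT block system:
  [ Q   A^T ] [ x     ]   [-c ]
  [ A    0  ] [ lambda ] = [ b ]

Solving the linear system:
  x*      = (2, 0)
  lambda* = (1)
  f(x*)   = -2

x* = (2, 0), lambda* = (1)


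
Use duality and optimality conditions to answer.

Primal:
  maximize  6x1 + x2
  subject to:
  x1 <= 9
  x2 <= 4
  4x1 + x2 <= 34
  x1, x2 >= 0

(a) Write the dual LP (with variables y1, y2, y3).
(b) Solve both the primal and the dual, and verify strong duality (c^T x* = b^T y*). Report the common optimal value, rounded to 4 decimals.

The standard primal-dual pair for 'max c^T x s.t. A x <= b, x >= 0' is:
  Dual:  min b^T y  s.t.  A^T y >= c,  y >= 0.

So the dual LP is:
  minimize  9y1 + 4y2 + 34y3
  subject to:
    y1 + 4y3 >= 6
    y2 + y3 >= 1
    y1, y2, y3 >= 0

Solving the primal: x* = (8.5, 0).
  primal value c^T x* = 51.
Solving the dual: y* = (0, 0, 1.5).
  dual value b^T y* = 51.
Strong duality: c^T x* = b^T y*. Confirmed.

51


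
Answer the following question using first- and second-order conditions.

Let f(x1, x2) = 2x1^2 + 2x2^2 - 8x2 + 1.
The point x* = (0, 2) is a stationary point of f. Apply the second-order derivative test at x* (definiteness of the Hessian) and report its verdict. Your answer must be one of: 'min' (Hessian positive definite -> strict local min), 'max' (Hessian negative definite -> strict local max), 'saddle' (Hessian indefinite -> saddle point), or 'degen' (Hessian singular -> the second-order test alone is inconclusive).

Compute the Hessian H = grad^2 f:
  H = [[4, 0], [0, 4]]
Verify stationarity: grad f(x*) = H x* + g = (0, 0).
Eigenvalues of H: 4, 4.
Both eigenvalues > 0, so H is positive definite -> x* is a strict local min.

min


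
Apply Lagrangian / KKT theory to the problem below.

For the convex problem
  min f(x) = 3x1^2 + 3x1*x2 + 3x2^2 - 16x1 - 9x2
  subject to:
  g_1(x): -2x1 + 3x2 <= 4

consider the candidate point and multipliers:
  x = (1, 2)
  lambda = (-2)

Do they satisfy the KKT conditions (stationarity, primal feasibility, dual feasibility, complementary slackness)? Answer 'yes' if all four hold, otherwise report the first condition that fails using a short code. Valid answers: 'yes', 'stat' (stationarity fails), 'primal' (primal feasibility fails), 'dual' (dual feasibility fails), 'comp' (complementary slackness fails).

Gradient of f: grad f(x) = Q x + c = (-4, 6)
Constraint values g_i(x) = a_i^T x - b_i:
  g_1((1, 2)) = 0
Stationarity residual: grad f(x) + sum_i lambda_i a_i = (0, 0)
  -> stationarity OK
Primal feasibility (all g_i <= 0): OK
Dual feasibility (all lambda_i >= 0): FAILS
Complementary slackness (lambda_i * g_i(x) = 0 for all i): OK

Verdict: the first failing condition is dual_feasibility -> dual.

dual


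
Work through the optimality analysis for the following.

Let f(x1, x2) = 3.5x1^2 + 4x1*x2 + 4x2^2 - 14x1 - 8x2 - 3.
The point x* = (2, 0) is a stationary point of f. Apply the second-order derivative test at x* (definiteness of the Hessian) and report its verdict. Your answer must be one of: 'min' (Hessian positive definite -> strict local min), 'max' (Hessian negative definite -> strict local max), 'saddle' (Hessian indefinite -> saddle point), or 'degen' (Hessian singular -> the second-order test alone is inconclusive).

Compute the Hessian H = grad^2 f:
  H = [[7, 4], [4, 8]]
Verify stationarity: grad f(x*) = H x* + g = (0, 0).
Eigenvalues of H: 3.4689, 11.5311.
Both eigenvalues > 0, so H is positive definite -> x* is a strict local min.

min


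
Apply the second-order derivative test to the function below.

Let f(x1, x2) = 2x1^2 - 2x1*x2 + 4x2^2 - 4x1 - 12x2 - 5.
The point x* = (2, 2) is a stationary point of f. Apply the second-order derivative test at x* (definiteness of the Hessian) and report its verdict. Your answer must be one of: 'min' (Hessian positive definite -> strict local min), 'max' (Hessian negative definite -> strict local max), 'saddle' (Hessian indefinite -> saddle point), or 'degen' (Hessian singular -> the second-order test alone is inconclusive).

Compute the Hessian H = grad^2 f:
  H = [[4, -2], [-2, 8]]
Verify stationarity: grad f(x*) = H x* + g = (0, 0).
Eigenvalues of H: 3.1716, 8.8284.
Both eigenvalues > 0, so H is positive definite -> x* is a strict local min.

min


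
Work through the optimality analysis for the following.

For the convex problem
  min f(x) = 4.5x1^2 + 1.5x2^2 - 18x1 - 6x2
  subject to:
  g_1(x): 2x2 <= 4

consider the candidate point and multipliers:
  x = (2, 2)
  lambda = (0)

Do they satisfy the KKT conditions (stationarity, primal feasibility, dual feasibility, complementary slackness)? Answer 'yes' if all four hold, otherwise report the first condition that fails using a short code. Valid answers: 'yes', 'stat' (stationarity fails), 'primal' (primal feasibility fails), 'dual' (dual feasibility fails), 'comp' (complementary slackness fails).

Gradient of f: grad f(x) = Q x + c = (0, 0)
Constraint values g_i(x) = a_i^T x - b_i:
  g_1((2, 2)) = 0
Stationarity residual: grad f(x) + sum_i lambda_i a_i = (0, 0)
  -> stationarity OK
Primal feasibility (all g_i <= 0): OK
Dual feasibility (all lambda_i >= 0): OK
Complementary slackness (lambda_i * g_i(x) = 0 for all i): OK

Verdict: yes, KKT holds.

yes


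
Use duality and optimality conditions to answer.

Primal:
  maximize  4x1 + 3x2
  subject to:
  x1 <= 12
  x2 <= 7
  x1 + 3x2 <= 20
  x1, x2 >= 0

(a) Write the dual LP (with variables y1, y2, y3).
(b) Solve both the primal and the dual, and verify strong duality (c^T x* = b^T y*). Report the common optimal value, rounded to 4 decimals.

The standard primal-dual pair for 'max c^T x s.t. A x <= b, x >= 0' is:
  Dual:  min b^T y  s.t.  A^T y >= c,  y >= 0.

So the dual LP is:
  minimize  12y1 + 7y2 + 20y3
  subject to:
    y1 + y3 >= 4
    y2 + 3y3 >= 3
    y1, y2, y3 >= 0

Solving the primal: x* = (12, 2.6667).
  primal value c^T x* = 56.
Solving the dual: y* = (3, 0, 1).
  dual value b^T y* = 56.
Strong duality: c^T x* = b^T y*. Confirmed.

56


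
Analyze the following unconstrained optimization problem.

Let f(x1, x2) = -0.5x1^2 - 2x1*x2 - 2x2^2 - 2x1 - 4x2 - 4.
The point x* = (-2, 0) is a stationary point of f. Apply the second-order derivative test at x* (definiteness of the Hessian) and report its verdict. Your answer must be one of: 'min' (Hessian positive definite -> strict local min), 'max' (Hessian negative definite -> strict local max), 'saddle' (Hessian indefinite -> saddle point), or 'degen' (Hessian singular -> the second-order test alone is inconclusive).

Compute the Hessian H = grad^2 f:
  H = [[-1, -2], [-2, -4]]
Verify stationarity: grad f(x*) = H x* + g = (0, 0).
Eigenvalues of H: -5, 0.
H has a zero eigenvalue (singular; negative semidefinite but not definite), so H is neither positive definite, negative definite, nor indefinite. The second-order test alone is inconclusive -> degen.
(Indeed, f is constant along the null direction of H through x*, so x* is not a strict local extremum.)

degen


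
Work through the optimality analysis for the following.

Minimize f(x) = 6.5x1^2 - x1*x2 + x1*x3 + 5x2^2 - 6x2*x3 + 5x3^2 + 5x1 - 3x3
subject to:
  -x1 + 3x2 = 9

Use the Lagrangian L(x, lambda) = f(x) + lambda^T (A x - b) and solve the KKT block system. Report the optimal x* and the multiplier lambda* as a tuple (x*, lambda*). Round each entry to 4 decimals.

Form the Lagrangian:
  L(x, lambda) = (1/2) x^T Q x + c^T x + lambda^T (A x - b)
Stationarity (grad_x L = 0): Q x + c + A^T lambda = 0.
Primal feasibility: A x = b.

This gives the KKT block system:
  [ Q   A^T ] [ x     ]   [-c ]
  [ A    0  ] [ lambda ] = [ b ]

Solving the linear system:
  x*      = (-0.7419, 2.7527, 2.0258)
  lambda* = (-5.3714)
  f(x*)   = 19.2777

x* = (-0.7419, 2.7527, 2.0258), lambda* = (-5.3714)


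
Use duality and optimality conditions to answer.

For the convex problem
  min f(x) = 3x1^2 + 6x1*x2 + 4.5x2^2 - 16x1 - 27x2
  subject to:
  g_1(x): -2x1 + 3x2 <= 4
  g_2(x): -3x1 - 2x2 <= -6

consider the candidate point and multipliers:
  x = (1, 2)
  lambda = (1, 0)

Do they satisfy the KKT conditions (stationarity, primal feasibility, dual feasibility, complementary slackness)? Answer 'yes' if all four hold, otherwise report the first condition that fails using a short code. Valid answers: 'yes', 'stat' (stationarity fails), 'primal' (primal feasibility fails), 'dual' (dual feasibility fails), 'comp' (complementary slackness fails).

Gradient of f: grad f(x) = Q x + c = (2, -3)
Constraint values g_i(x) = a_i^T x - b_i:
  g_1((1, 2)) = 0
  g_2((1, 2)) = -1
Stationarity residual: grad f(x) + sum_i lambda_i a_i = (0, 0)
  -> stationarity OK
Primal feasibility (all g_i <= 0): OK
Dual feasibility (all lambda_i >= 0): OK
Complementary slackness (lambda_i * g_i(x) = 0 for all i): OK

Verdict: yes, KKT holds.

yes


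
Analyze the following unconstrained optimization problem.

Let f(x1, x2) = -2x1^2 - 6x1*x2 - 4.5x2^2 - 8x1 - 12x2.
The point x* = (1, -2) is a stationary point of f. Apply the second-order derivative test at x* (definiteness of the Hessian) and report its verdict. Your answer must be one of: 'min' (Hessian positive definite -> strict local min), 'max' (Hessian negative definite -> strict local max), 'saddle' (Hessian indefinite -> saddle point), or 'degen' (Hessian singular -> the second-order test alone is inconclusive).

Compute the Hessian H = grad^2 f:
  H = [[-4, -6], [-6, -9]]
Verify stationarity: grad f(x*) = H x* + g = (0, 0).
Eigenvalues of H: -13, 0.
H has a zero eigenvalue (singular; negative semidefinite but not definite), so H is neither positive definite, negative definite, nor indefinite. The second-order test alone is inconclusive -> degen.
(Indeed, f is constant along the null direction of H through x*, so x* is not a strict local extremum.)

degen


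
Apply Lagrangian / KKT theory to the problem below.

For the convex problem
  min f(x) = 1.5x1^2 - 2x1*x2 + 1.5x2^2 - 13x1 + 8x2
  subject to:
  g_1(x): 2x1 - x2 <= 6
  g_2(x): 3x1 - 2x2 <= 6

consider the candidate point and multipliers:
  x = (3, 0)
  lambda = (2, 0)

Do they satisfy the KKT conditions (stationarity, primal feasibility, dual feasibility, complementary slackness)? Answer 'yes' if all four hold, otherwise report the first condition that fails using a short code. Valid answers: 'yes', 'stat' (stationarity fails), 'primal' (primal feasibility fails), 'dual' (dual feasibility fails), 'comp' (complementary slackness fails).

Gradient of f: grad f(x) = Q x + c = (-4, 2)
Constraint values g_i(x) = a_i^T x - b_i:
  g_1((3, 0)) = 0
  g_2((3, 0)) = 3
Stationarity residual: grad f(x) + sum_i lambda_i a_i = (0, 0)
  -> stationarity OK
Primal feasibility (all g_i <= 0): FAILS
Dual feasibility (all lambda_i >= 0): OK
Complementary slackness (lambda_i * g_i(x) = 0 for all i): OK

Verdict: the first failing condition is primal_feasibility -> primal.

primal


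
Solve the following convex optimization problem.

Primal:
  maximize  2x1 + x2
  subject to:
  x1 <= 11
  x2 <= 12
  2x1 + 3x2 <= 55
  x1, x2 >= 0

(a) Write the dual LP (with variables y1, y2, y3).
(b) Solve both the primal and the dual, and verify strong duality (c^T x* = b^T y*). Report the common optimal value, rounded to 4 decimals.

The standard primal-dual pair for 'max c^T x s.t. A x <= b, x >= 0' is:
  Dual:  min b^T y  s.t.  A^T y >= c,  y >= 0.

So the dual LP is:
  minimize  11y1 + 12y2 + 55y3
  subject to:
    y1 + 2y3 >= 2
    y2 + 3y3 >= 1
    y1, y2, y3 >= 0

Solving the primal: x* = (11, 11).
  primal value c^T x* = 33.
Solving the dual: y* = (1.3333, 0, 0.3333).
  dual value b^T y* = 33.
Strong duality: c^T x* = b^T y*. Confirmed.

33


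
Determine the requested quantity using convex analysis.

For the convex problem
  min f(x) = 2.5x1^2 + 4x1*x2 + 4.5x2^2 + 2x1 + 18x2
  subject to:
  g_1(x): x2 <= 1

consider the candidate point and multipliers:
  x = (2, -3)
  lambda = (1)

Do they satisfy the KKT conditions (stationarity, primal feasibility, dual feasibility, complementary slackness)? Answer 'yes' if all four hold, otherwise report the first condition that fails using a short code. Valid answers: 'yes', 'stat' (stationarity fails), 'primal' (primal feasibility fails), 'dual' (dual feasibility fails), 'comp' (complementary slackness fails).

Gradient of f: grad f(x) = Q x + c = (0, -1)
Constraint values g_i(x) = a_i^T x - b_i:
  g_1((2, -3)) = -4
Stationarity residual: grad f(x) + sum_i lambda_i a_i = (0, 0)
  -> stationarity OK
Primal feasibility (all g_i <= 0): OK
Dual feasibility (all lambda_i >= 0): OK
Complementary slackness (lambda_i * g_i(x) = 0 for all i): FAILS

Verdict: the first failing condition is complementary_slackness -> comp.

comp


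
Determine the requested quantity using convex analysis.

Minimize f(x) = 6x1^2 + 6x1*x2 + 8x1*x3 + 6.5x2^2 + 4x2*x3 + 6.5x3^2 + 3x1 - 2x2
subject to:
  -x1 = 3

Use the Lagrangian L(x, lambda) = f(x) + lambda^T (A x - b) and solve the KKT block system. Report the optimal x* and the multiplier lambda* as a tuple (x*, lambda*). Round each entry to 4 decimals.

Form the Lagrangian:
  L(x, lambda) = (1/2) x^T Q x + c^T x + lambda^T (A x - b)
Stationarity (grad_x L = 0): Q x + c + A^T lambda = 0.
Primal feasibility: A x = b.

This gives the KKT block system:
  [ Q   A^T ] [ x     ]   [-c ]
  [ A    0  ] [ lambda ] = [ b ]

Solving the linear system:
  x*      = (-3, 1.0719, 1.5163)
  lambda* = (-14.4379)
  f(x*)   = 16.085

x* = (-3, 1.0719, 1.5163), lambda* = (-14.4379)


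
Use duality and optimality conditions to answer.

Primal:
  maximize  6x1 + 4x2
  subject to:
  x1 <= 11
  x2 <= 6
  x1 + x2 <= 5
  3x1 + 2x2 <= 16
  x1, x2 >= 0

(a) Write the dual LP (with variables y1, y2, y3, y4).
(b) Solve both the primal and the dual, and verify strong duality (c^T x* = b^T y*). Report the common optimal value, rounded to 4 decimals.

The standard primal-dual pair for 'max c^T x s.t. A x <= b, x >= 0' is:
  Dual:  min b^T y  s.t.  A^T y >= c,  y >= 0.

So the dual LP is:
  minimize  11y1 + 6y2 + 5y3 + 16y4
  subject to:
    y1 + y3 + 3y4 >= 6
    y2 + y3 + 2y4 >= 4
    y1, y2, y3, y4 >= 0

Solving the primal: x* = (5, 0).
  primal value c^T x* = 30.
Solving the dual: y* = (0, 0, 6, 0).
  dual value b^T y* = 30.
Strong duality: c^T x* = b^T y*. Confirmed.

30


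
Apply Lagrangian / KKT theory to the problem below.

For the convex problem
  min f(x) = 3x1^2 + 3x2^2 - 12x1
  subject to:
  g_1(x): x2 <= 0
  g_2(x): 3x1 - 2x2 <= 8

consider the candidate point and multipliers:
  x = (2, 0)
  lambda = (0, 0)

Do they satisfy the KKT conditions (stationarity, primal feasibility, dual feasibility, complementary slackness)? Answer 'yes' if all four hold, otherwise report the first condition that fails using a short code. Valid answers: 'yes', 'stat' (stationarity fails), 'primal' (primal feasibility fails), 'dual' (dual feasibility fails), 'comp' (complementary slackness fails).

Gradient of f: grad f(x) = Q x + c = (0, 0)
Constraint values g_i(x) = a_i^T x - b_i:
  g_1((2, 0)) = 0
  g_2((2, 0)) = -2
Stationarity residual: grad f(x) + sum_i lambda_i a_i = (0, 0)
  -> stationarity OK
Primal feasibility (all g_i <= 0): OK
Dual feasibility (all lambda_i >= 0): OK
Complementary slackness (lambda_i * g_i(x) = 0 for all i): OK

Verdict: yes, KKT holds.

yes


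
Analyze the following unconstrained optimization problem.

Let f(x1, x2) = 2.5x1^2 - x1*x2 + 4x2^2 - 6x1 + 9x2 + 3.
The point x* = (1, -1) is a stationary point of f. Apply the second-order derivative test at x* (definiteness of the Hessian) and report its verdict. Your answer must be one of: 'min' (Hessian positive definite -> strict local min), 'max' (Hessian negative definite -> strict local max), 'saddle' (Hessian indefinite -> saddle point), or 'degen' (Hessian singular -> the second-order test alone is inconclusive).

Compute the Hessian H = grad^2 f:
  H = [[5, -1], [-1, 8]]
Verify stationarity: grad f(x*) = H x* + g = (0, 0).
Eigenvalues of H: 4.6972, 8.3028.
Both eigenvalues > 0, so H is positive definite -> x* is a strict local min.

min


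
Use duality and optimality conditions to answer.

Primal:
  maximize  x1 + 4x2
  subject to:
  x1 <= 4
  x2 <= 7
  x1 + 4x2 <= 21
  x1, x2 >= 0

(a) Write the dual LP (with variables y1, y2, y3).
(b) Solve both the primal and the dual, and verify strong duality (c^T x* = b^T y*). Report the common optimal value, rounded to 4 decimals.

The standard primal-dual pair for 'max c^T x s.t. A x <= b, x >= 0' is:
  Dual:  min b^T y  s.t.  A^T y >= c,  y >= 0.

So the dual LP is:
  minimize  4y1 + 7y2 + 21y3
  subject to:
    y1 + y3 >= 1
    y2 + 4y3 >= 4
    y1, y2, y3 >= 0

Solving the primal: x* = (0, 5.25).
  primal value c^T x* = 21.
Solving the dual: y* = (0, 0, 1).
  dual value b^T y* = 21.
Strong duality: c^T x* = b^T y*. Confirmed.

21


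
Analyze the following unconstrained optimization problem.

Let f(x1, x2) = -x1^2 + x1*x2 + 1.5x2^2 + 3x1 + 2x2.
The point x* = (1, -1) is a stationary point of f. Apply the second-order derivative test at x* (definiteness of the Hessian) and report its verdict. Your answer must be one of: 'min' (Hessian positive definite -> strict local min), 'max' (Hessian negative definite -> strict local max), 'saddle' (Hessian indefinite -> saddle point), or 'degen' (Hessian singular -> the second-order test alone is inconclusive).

Compute the Hessian H = grad^2 f:
  H = [[-2, 1], [1, 3]]
Verify stationarity: grad f(x*) = H x* + g = (0, 0).
Eigenvalues of H: -2.1926, 3.1926.
Eigenvalues have mixed signs, so H is indefinite -> x* is a saddle point.

saddle


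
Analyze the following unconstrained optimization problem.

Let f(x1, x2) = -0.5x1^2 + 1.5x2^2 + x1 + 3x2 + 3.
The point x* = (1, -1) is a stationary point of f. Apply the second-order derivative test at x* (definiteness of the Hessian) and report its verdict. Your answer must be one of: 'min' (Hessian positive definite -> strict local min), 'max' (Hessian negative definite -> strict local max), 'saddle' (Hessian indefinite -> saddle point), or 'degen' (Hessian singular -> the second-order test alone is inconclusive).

Compute the Hessian H = grad^2 f:
  H = [[-1, 0], [0, 3]]
Verify stationarity: grad f(x*) = H x* + g = (0, 0).
Eigenvalues of H: -1, 3.
Eigenvalues have mixed signs, so H is indefinite -> x* is a saddle point.

saddle


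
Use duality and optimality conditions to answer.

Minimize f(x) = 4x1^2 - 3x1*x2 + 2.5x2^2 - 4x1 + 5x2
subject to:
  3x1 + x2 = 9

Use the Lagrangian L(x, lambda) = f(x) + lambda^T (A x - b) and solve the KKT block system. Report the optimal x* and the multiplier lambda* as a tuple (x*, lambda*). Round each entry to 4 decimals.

Form the Lagrangian:
  L(x, lambda) = (1/2) x^T Q x + c^T x + lambda^T (A x - b)
Stationarity (grad_x L = 0): Q x + c + A^T lambda = 0.
Primal feasibility: A x = b.

This gives the KKT block system:
  [ Q   A^T ] [ x     ]   [-c ]
  [ A    0  ] [ lambda ] = [ b ]

Solving the linear system:
  x*      = (2.5493, 1.3521)
  lambda* = (-4.1127)
  f(x*)   = 16.7887

x* = (2.5493, 1.3521), lambda* = (-4.1127)


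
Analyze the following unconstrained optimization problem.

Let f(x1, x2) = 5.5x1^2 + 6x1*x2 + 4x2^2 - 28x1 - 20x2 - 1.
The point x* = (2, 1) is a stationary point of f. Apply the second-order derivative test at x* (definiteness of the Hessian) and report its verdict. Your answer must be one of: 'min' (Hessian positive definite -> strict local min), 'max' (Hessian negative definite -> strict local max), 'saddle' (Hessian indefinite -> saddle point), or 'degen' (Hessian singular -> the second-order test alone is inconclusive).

Compute the Hessian H = grad^2 f:
  H = [[11, 6], [6, 8]]
Verify stationarity: grad f(x*) = H x* + g = (0, 0).
Eigenvalues of H: 3.3153, 15.6847.
Both eigenvalues > 0, so H is positive definite -> x* is a strict local min.

min


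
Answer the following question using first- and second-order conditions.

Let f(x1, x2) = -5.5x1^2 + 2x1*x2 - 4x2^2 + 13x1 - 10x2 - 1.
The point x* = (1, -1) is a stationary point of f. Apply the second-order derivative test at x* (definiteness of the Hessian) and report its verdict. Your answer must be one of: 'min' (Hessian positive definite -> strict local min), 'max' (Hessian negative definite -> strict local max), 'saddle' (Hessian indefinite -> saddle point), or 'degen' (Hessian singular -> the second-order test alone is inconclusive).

Compute the Hessian H = grad^2 f:
  H = [[-11, 2], [2, -8]]
Verify stationarity: grad f(x*) = H x* + g = (0, 0).
Eigenvalues of H: -12, -7.
Both eigenvalues < 0, so H is negative definite -> x* is a strict local max.

max


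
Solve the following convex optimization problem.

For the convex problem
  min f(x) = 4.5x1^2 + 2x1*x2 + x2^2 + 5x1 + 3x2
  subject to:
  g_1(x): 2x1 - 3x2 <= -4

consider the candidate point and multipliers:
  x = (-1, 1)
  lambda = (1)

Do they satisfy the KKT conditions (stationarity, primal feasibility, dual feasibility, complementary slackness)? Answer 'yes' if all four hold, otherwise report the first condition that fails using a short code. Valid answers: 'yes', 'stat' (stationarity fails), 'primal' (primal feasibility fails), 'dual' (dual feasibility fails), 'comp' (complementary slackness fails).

Gradient of f: grad f(x) = Q x + c = (-2, 3)
Constraint values g_i(x) = a_i^T x - b_i:
  g_1((-1, 1)) = -1
Stationarity residual: grad f(x) + sum_i lambda_i a_i = (0, 0)
  -> stationarity OK
Primal feasibility (all g_i <= 0): OK
Dual feasibility (all lambda_i >= 0): OK
Complementary slackness (lambda_i * g_i(x) = 0 for all i): FAILS

Verdict: the first failing condition is complementary_slackness -> comp.

comp
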